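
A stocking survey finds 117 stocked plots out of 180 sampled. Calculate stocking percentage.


Formula: Stocking % = stocked plots / total plots * 100
Stocking = 117 / 180 * 100
Stocking = 0.65 * 100 = 65.0%

65.0


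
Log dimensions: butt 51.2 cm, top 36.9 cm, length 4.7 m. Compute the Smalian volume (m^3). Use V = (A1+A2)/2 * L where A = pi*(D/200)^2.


Smalian: V = (A1 + A2)/2 * L,  A = pi*(D/200)^2
A1 = pi*(51.2/200)^2 = 0.205887 m^2
A2 = pi*(36.9/200)^2 = 0.106941 m^2
V = (0.205887+0.106941)/2*4.7 = 0.7351 m^3

0.7351


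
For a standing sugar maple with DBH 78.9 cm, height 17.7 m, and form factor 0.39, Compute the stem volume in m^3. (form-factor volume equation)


Formula: V = pi * (DBH/200)^2 * H * ff
Radius = DBH/200 = 78.9/200 = 0.3945 m
Radius^2 = 0.3945^2 = 0.15563025 m^2
V = pi * 0.15563025 * 17.7 * 0.39
V = 3.375 m^3

3.375


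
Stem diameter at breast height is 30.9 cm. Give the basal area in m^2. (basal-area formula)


Formula: BA = pi * (DBH/2)^2 / 10000  (cm^2 to m^2)
Radius = DBH/2 = 30.9/2 = 15.45 cm
BA = pi * 15.45^2 / 10000
   = 749.906 cm^2 / 10000
   = 0.075 m^2

0.075


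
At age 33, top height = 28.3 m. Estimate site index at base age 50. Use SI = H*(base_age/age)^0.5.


Formula: SI = H_dom * (base_age / age)^0.5
Age ratio = 50 / 33 = 1.51515
sqrt(age_ratio) = 1.23091
SI = 28.3 * 1.23091 = 34.8 m

34.8


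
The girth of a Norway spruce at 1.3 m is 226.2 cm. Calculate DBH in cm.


Formula: DBH = C / pi
DBH = 226.2 / pi
pi = 3.14159...
DBH = 72.0 cm

72.0


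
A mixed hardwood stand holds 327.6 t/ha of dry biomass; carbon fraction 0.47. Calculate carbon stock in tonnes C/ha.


Formula: Carbon Stock = Biomass * Carbon Fraction
C = 327.6 t/ha * 0.47
C = 154.0 t C/ha

154.0


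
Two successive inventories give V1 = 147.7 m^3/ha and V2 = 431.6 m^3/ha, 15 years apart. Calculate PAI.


Formula: PAI = (V_T2 - V_T1) / (T2 - T1)
Volume increment = 431.6 - 147.7 = 283.9 m^3/ha
PAI = 283.9 / 15 = 18.93 m^3/ha/year

18.93


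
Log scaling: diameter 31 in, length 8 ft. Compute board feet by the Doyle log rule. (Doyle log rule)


Doyle: BF = (D - 4)^2 * L / 16
Adjusted diameter = 31 - 4 = 27 in
(D-4)^2 = 27^2 = 729
BF = 729 * 8 / 16 = 365 BF

365


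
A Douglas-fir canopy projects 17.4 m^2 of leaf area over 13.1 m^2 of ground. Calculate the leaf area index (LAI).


Formula: LAI = total leaf area / ground area  (dimensionless)
LAI = 17.4 m^2 / 13.1 m^2
LAI = 1.33

1.33


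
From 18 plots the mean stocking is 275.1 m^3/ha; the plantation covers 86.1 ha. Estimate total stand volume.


Formula: Total Volume = Mean Volume per ha * Total Area
Total Volume = 275.1 m^3/ha * 86.1 ha
Total Volume = 23686 m^3

23686


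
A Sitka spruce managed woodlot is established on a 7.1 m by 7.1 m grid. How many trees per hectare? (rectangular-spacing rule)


Formula: TPH = 10000 m^2/ha / (spacing_x * spacing_y)
Area per tree = 7.1 m * 7.1 m = 50.41 m^2
TPH = 10000 / 50.41 = 198 trees/ha

198


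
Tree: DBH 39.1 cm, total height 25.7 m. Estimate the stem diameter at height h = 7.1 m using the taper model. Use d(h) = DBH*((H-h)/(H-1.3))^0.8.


Taper: d(h) = DBH * ((H - h) / (H - 1.3))^0.8
Numerator = H - h = 25.7 - 7.1 = 18.6 m
Denominator = H - 1.3 = 25.7 - 1.3 = 24.4 m
Ratio = 18.6 / 24.4 = 0.7623
d = 39.1 * 0.7623^0.8 = 31.5 cm

31.5


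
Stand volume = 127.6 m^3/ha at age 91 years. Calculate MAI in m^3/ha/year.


Formula: MAI = Total Volume / Stand Age
MAI = 127.6 m^3/ha / 91 years
MAI = 1.4 m^3/ha/year

1.4


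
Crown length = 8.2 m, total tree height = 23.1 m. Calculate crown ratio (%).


Formula: Crown Ratio = (Crown Length / Total Height) * 100
CR = (8.2 m / 23.1 m) * 100
CR = 0.355 * 100 = 35.5%

35.5


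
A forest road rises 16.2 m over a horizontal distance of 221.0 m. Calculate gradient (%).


Formula: Gradient = rise / run * 100
Gradient = 16.2 / 221.0 * 100 = 7.3%

7.3


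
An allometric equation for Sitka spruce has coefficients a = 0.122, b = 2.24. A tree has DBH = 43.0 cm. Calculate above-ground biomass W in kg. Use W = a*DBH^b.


Formula: W = a * DBH^b  (allometric power law)
DBH^b = 43.0^2.24 = 4560.0472
W = 0.122 * 4560.0472 = 556.3 kg

556.3


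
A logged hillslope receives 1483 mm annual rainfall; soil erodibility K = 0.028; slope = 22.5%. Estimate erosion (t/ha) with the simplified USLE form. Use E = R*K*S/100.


Formula: E = R * K * S / 100  (simplified USLE)
R * K = 1483 * 0.028 = 41.524
E = 41.524 * 22.5 / 100 = 9.34 t/ha

9.34


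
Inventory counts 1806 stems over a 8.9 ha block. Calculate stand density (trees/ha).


Formula: Stand Density = N_trees / Area_ha
Density = 1806 trees / 8.9 ha
Density = 203 trees/ha

203


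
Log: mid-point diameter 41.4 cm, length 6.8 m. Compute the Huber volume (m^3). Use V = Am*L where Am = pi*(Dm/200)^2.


Huber: V = Am * L,  Am = pi*(Dm/200)^2
Am = pi*(41.4/200)^2 = 0.134614 m^2
V = 0.134614*6.8 = 0.9154 m^3

0.9154


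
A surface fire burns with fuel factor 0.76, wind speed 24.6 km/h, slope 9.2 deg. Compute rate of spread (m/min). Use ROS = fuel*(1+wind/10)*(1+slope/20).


Formula: ROS = fuel * (1 + wind/10) * (1 + slope/20)
Wind factor = 1 + 24.6/10 = 3.46
Slope factor = 1 + 9.2/20 = 1.46
ROS = 0.76 * 3.46 * 1.46 = 3.84 m/min

3.84


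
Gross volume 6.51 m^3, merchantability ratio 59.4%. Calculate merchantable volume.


Formula: MV = V_total * (merchantable_pct / 100)
Merchantable fraction = 59.4% / 100 = 0.594
MV = 6.51 m^3 * 0.594 = 3.867 m^3

3.867


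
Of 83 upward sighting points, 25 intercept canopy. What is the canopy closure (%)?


Formula: Canopy closure = covered points / total points * 100
Closure = 25 / 83 * 100
Closure = 0.3012 * 100 = 30.1%

30.1


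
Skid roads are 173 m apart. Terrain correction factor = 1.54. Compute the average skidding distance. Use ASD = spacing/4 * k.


Formula: ASD = (spacing / 4) * correction
Uncorrected distance = spacing / 4 = 173 / 4 = 43.25 m
ASD = 43.25 * 1.54 = 67 m

67


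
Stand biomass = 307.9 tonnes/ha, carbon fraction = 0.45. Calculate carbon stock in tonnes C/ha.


Formula: Carbon Stock = Biomass * Carbon Fraction
C = 307.9 t/ha * 0.45
C = 138.6 t C/ha

138.6


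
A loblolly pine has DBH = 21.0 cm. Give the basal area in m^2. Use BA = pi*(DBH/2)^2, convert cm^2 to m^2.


Formula: BA = pi * (DBH/2)^2 / 10000  (cm^2 to m^2)
Radius = DBH/2 = 21.0/2 = 10.5 cm
BA = pi * 10.5^2 / 10000
   = 346.3606 cm^2 / 10000
   = 0.0346 m^2

0.0346


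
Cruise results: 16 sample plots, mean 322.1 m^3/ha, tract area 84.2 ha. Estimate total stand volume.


Formula: Total Volume = Mean Volume per ha * Total Area
Total Volume = 322.1 m^3/ha * 84.2 ha
Total Volume = 27121 m^3

27121


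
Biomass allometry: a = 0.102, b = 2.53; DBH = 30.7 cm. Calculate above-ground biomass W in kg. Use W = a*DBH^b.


Formula: W = a * DBH^b  (allometric power law)
DBH^b = 30.7^2.53 = 5787.088
W = 0.102 * 5787.088 = 590.3 kg

590.3


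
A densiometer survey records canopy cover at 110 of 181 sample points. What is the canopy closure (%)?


Formula: Canopy closure = covered points / total points * 100
Closure = 110 / 181 * 100
Closure = 0.6077 * 100 = 60.8%

60.8


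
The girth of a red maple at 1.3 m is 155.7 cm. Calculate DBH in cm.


Formula: DBH = C / pi
DBH = 155.7 / pi
pi = 3.14159...
DBH = 49.6 cm

49.6


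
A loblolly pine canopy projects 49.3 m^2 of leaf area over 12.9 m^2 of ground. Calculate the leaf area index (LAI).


Formula: LAI = total leaf area / ground area  (dimensionless)
LAI = 49.3 m^2 / 12.9 m^2
LAI = 3.82

3.82


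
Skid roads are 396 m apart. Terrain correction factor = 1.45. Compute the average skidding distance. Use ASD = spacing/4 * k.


Formula: ASD = (spacing / 4) * correction
Uncorrected distance = spacing / 4 = 396 / 4 = 99 m
ASD = 99 * 1.45 = 144 m

144


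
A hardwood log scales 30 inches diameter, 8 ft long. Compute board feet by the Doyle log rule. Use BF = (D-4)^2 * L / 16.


Doyle: BF = (D - 4)^2 * L / 16
Adjusted diameter = 30 - 4 = 26 in
(D-4)^2 = 26^2 = 676
BF = 676 * 8 / 16 = 338 BF

338


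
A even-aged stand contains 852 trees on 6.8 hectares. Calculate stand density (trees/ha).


Formula: Stand Density = N_trees / Area_ha
Density = 852 trees / 6.8 ha
Density = 125 trees/ha

125


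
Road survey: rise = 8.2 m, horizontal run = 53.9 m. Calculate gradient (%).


Formula: Gradient = rise / run * 100
Gradient = 8.2 / 53.9 * 100 = 15.2%

15.2


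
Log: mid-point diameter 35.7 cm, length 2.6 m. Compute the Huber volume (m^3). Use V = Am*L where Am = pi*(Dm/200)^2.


Huber: V = Am * L,  Am = pi*(Dm/200)^2
Am = pi*(35.7/200)^2 = 0.100098 m^2
V = 0.100098*2.6 = 0.2603 m^3

0.2603


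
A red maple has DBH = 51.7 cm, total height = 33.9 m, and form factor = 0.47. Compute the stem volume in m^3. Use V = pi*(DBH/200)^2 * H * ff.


Formula: V = pi * (DBH/200)^2 * H * ff
Radius = DBH/200 = 51.7/200 = 0.2585 m
Radius^2 = 0.2585^2 = 0.06682225 m^2
V = pi * 0.06682225 * 33.9 * 0.47
V = 3.345 m^3

3.345


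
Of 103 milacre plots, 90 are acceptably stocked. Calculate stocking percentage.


Formula: Stocking % = stocked plots / total plots * 100
Stocking = 90 / 103 * 100
Stocking = 0.8738 * 100 = 87.4%

87.4


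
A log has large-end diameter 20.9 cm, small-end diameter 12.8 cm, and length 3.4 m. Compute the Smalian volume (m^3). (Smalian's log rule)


Smalian: V = (A1 + A2)/2 * L,  A = pi*(D/200)^2
A1 = pi*(20.9/200)^2 = 0.034307 m^2
A2 = pi*(12.8/200)^2 = 0.012868 m^2
V = (0.034307+0.012868)/2*3.4 = 0.0802 m^3

0.0802


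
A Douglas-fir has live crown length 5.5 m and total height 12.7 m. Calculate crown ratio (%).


Formula: Crown Ratio = (Crown Length / Total Height) * 100
CR = (5.5 m / 12.7 m) * 100
CR = 0.4331 * 100 = 43.3%

43.3


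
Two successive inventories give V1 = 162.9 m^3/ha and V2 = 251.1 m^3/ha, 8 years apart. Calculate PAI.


Formula: PAI = (V_T2 - V_T1) / (T2 - T1)
Volume increment = 251.1 - 162.9 = 88.2 m^3/ha
PAI = 88.2 / 8 = 11.03 m^3/ha/year

11.03


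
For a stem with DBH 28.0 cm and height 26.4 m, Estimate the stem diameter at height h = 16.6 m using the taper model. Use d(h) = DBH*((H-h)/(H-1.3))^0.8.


Taper: d(h) = DBH * ((H - h) / (H - 1.3))^0.8
Numerator = H - h = 26.4 - 16.6 = 9.8 m
Denominator = H - 1.3 = 26.4 - 1.3 = 25.1 m
Ratio = 9.8 / 25.1 = 0.39044
d = 28.0 * 0.39044^0.8 = 13.2 cm

13.2


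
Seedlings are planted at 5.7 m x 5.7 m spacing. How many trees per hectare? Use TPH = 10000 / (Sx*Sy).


Formula: TPH = 10000 m^2/ha / (spacing_x * spacing_y)
Area per tree = 5.7 m * 5.7 m = 32.49 m^2
TPH = 10000 / 32.49 = 308 trees/ha

308


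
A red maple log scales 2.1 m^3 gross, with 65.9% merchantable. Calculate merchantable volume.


Formula: MV = V_total * (merchantable_pct / 100)
Merchantable fraction = 65.9% / 100 = 0.659
MV = 2.1 m^3 * 0.659 = 1.384 m^3

1.384


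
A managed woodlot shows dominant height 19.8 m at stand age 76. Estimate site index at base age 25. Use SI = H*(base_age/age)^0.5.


Formula: SI = H_dom * (base_age / age)^0.5
Age ratio = 25 / 76 = 0.32895
sqrt(age_ratio) = 0.57354
SI = 19.8 * 0.57354 = 11.4 m

11.4


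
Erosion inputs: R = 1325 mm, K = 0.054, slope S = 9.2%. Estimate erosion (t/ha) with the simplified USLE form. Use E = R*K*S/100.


Formula: E = R * K * S / 100  (simplified USLE)
R * K = 1325 * 0.054 = 71.55
E = 71.55 * 9.2 / 100 = 6.58 t/ha

6.58


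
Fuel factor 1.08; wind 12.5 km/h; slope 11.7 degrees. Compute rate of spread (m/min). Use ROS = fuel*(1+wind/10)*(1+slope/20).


Formula: ROS = fuel * (1 + wind/10) * (1 + slope/20)
Wind factor = 1 + 12.5/10 = 2.25
Slope factor = 1 + 11.7/20 = 1.585
ROS = 1.08 * 2.25 * 1.585 = 3.85 m/min

3.85


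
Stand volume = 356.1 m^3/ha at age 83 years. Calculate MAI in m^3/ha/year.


Formula: MAI = Total Volume / Stand Age
MAI = 356.1 m^3/ha / 83 years
MAI = 4.29 m^3/ha/year

4.29


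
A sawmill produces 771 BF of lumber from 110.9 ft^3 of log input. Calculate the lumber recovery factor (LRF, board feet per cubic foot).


Formula: LRF = Lumber Output (BF) / Log Input (ft^3)
LRF = 771 BF / 110.9 ft^3
LRF = 6.95 BF/ft^3

6.95


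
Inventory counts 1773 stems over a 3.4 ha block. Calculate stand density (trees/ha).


Formula: Stand Density = N_trees / Area_ha
Density = 1773 trees / 3.4 ha
Density = 521 trees/ha

521


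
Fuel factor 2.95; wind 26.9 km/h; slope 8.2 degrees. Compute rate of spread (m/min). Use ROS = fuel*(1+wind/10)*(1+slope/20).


Formula: ROS = fuel * (1 + wind/10) * (1 + slope/20)
Wind factor = 1 + 26.9/10 = 3.69
Slope factor = 1 + 8.2/20 = 1.41
ROS = 2.95 * 3.69 * 1.41 = 15.35 m/min

15.35


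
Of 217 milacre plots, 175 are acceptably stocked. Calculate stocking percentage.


Formula: Stocking % = stocked plots / total plots * 100
Stocking = 175 / 217 * 100
Stocking = 0.8065 * 100 = 80.6%

80.6


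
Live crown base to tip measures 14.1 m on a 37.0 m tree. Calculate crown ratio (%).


Formula: Crown Ratio = (Crown Length / Total Height) * 100
CR = (14.1 m / 37.0 m) * 100
CR = 0.3811 * 100 = 38.1%

38.1


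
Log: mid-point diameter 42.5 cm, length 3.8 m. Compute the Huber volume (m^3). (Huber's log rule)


Huber: V = Am * L,  Am = pi*(Dm/200)^2
Am = pi*(42.5/200)^2 = 0.141863 m^2
V = 0.141863*3.8 = 0.5391 m^3

0.5391


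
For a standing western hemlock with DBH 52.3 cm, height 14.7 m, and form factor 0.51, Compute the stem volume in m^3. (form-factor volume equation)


Formula: V = pi * (DBH/200)^2 * H * ff
Radius = DBH/200 = 52.3/200 = 0.2615 m
Radius^2 = 0.2615^2 = 0.06838225 m^2
V = pi * 0.06838225 * 14.7 * 0.51
V = 1.611 m^3

1.611


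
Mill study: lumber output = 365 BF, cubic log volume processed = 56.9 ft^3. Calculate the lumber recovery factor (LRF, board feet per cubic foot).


Formula: LRF = Lumber Output (BF) / Log Input (ft^3)
LRF = 365 BF / 56.9 ft^3
LRF = 6.41 BF/ft^3

6.41


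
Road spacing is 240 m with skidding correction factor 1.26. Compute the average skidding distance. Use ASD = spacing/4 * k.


Formula: ASD = (spacing / 4) * correction
Uncorrected distance = spacing / 4 = 240 / 4 = 60 m
ASD = 60 * 1.26 = 76 m

76


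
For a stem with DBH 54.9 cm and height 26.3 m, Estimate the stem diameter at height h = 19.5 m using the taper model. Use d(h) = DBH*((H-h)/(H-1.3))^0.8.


Taper: d(h) = DBH * ((H - h) / (H - 1.3))^0.8
Numerator = H - h = 26.3 - 19.5 = 6.8 m
Denominator = H - 1.3 = 26.3 - 1.3 = 25.0 m
Ratio = 6.8 / 25.0 = 0.272
d = 54.9 * 0.272^0.8 = 19.4 cm

19.4


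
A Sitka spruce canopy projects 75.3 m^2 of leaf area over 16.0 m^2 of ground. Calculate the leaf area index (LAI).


Formula: LAI = total leaf area / ground area  (dimensionless)
LAI = 75.3 m^2 / 16.0 m^2
LAI = 4.71

4.71


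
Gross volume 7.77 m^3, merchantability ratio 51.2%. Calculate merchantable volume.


Formula: MV = V_total * (merchantable_pct / 100)
Merchantable fraction = 51.2% / 100 = 0.512
MV = 7.77 m^3 * 0.512 = 3.978 m^3

3.978


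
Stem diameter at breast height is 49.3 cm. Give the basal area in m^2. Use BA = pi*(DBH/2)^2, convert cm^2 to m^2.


Formula: BA = pi * (DBH/2)^2 / 10000  (cm^2 to m^2)
Radius = DBH/2 = 49.3/2 = 24.65 cm
BA = pi * 24.65^2 / 10000
   = 1908.9024 cm^2 / 10000
   = 0.1909 m^2

0.1909


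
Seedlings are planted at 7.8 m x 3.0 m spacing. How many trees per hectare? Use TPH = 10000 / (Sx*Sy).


Formula: TPH = 10000 m^2/ha / (spacing_x * spacing_y)
Area per tree = 7.8 m * 3.0 m = 23.4 m^2
TPH = 10000 / 23.4 = 427 trees/ha

427


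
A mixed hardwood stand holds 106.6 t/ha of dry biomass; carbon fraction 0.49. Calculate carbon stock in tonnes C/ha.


Formula: Carbon Stock = Biomass * Carbon Fraction
C = 106.6 t/ha * 0.49
C = 52.2 t C/ha

52.2


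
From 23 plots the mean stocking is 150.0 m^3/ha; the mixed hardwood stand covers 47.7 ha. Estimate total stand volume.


Formula: Total Volume = Mean Volume per ha * Total Area
Total Volume = 150.0 m^3/ha * 47.7 ha
Total Volume = 7155 m^3

7155


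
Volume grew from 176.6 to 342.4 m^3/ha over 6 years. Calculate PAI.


Formula: PAI = (V_T2 - V_T1) / (T2 - T1)
Volume increment = 342.4 - 176.6 = 165.8 m^3/ha
PAI = 165.8 / 6 = 27.63 m^3/ha/year

27.63


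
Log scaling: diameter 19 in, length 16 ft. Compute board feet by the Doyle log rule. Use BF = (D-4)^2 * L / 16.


Doyle: BF = (D - 4)^2 * L / 16
Adjusted diameter = 19 - 4 = 15 in
(D-4)^2 = 15^2 = 225
BF = 225 * 16 / 16 = 225 BF

225


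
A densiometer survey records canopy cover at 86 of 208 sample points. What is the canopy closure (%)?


Formula: Canopy closure = covered points / total points * 100
Closure = 86 / 208 * 100
Closure = 0.4135 * 100 = 41.3%

41.3


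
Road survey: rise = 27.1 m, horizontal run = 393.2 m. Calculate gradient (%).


Formula: Gradient = rise / run * 100
Gradient = 27.1 / 393.2 * 100 = 6.9%

6.9


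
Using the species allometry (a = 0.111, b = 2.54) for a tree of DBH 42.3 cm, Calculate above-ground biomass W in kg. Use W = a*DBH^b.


Formula: W = a * DBH^b  (allometric power law)
DBH^b = 42.3^2.54 = 13517.7538
W = 0.111 * 13517.7538 = 1500.5 kg

1500.5


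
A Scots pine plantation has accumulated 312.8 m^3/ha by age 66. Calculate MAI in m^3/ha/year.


Formula: MAI = Total Volume / Stand Age
MAI = 312.8 m^3/ha / 66 years
MAI = 4.74 m^3/ha/year

4.74


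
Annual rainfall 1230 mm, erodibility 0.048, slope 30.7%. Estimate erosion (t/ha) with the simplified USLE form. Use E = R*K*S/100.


Formula: E = R * K * S / 100  (simplified USLE)
R * K = 1230 * 0.048 = 59.04
E = 59.04 * 30.7 / 100 = 18.13 t/ha

18.13


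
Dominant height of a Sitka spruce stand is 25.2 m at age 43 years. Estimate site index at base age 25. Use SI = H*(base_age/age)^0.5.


Formula: SI = H_dom * (base_age / age)^0.5
Age ratio = 25 / 43 = 0.5814
sqrt(age_ratio) = 0.76249
SI = 25.2 * 0.76249 = 19.2 m

19.2


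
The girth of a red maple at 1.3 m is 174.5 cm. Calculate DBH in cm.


Formula: DBH = C / pi
DBH = 174.5 / pi
pi = 3.14159...
DBH = 55.5 cm

55.5


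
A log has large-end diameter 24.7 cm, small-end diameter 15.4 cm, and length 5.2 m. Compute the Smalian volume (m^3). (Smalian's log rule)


Smalian: V = (A1 + A2)/2 * L,  A = pi*(D/200)^2
A1 = pi*(24.7/200)^2 = 0.047916 m^2
A2 = pi*(15.4/200)^2 = 0.018627 m^2
V = (0.047916+0.018627)/2*5.2 = 0.173 m^3

0.173


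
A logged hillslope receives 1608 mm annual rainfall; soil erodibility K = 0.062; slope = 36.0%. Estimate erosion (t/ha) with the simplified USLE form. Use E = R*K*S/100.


Formula: E = R * K * S / 100  (simplified USLE)
R * K = 1608 * 0.062 = 99.696
E = 99.696 * 36.0 / 100 = 35.89 t/ha

35.89


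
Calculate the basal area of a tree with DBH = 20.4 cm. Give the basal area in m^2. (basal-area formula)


Formula: BA = pi * (DBH/2)^2 / 10000  (cm^2 to m^2)
Radius = DBH/2 = 20.4/2 = 10.2 cm
BA = pi * 10.2^2 / 10000
   = 326.8513 cm^2 / 10000
   = 0.0327 m^2

0.0327


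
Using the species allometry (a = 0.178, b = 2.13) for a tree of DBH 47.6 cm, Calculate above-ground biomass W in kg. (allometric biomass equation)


Formula: W = a * DBH^b  (allometric power law)
DBH^b = 47.6^2.13 = 3743.7153
W = 0.178 * 3743.7153 = 666.4 kg

666.4


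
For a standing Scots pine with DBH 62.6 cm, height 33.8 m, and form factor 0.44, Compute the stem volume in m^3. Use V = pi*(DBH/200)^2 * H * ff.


Formula: V = pi * (DBH/200)^2 * H * ff
Radius = DBH/200 = 62.6/200 = 0.313 m
Radius^2 = 0.313^2 = 0.097969 m^2
V = pi * 0.097969 * 33.8 * 0.44
V = 4.577 m^3

4.577


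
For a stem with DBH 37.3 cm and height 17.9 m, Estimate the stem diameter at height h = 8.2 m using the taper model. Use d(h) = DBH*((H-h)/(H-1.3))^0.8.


Taper: d(h) = DBH * ((H - h) / (H - 1.3))^0.8
Numerator = H - h = 17.9 - 8.2 = 9.7 m
Denominator = H - 1.3 = 17.9 - 1.3 = 16.6 m
Ratio = 9.7 / 16.6 = 0.58434
d = 37.3 * 0.58434^0.8 = 24.3 cm

24.3


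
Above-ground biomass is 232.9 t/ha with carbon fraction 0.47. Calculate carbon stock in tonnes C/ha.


Formula: Carbon Stock = Biomass * Carbon Fraction
C = 232.9 t/ha * 0.47
C = 109.5 t C/ha

109.5


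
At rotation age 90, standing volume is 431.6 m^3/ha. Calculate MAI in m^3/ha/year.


Formula: MAI = Total Volume / Stand Age
MAI = 431.6 m^3/ha / 90 years
MAI = 4.8 m^3/ha/year

4.8


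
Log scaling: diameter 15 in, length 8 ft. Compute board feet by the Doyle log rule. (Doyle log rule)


Doyle: BF = (D - 4)^2 * L / 16
Adjusted diameter = 15 - 4 = 11 in
(D-4)^2 = 11^2 = 121
BF = 121 * 8 / 16 = 61 BF

61


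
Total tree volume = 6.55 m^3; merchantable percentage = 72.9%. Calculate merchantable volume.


Formula: MV = V_total * (merchantable_pct / 100)
Merchantable fraction = 72.9% / 100 = 0.729
MV = 6.55 m^3 * 0.729 = 4.775 m^3

4.775


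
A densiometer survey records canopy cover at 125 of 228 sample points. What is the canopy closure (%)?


Formula: Canopy closure = covered points / total points * 100
Closure = 125 / 228 * 100
Closure = 0.5482 * 100 = 54.8%

54.8


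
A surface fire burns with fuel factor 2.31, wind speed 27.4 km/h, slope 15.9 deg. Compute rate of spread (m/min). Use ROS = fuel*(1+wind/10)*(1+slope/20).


Formula: ROS = fuel * (1 + wind/10) * (1 + slope/20)
Wind factor = 1 + 27.4/10 = 3.74
Slope factor = 1 + 15.9/20 = 1.795
ROS = 2.31 * 3.74 * 1.795 = 15.51 m/min

15.51


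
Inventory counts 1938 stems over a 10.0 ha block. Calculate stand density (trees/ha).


Formula: Stand Density = N_trees / Area_ha
Density = 1938 trees / 10.0 ha
Density = 194 trees/ha

194


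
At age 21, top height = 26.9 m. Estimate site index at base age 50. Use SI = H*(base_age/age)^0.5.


Formula: SI = H_dom * (base_age / age)^0.5
Age ratio = 50 / 21 = 2.38095
sqrt(age_ratio) = 1.54303
SI = 26.9 * 1.54303 = 41.5 m

41.5


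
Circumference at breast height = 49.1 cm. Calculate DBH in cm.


Formula: DBH = C / pi
DBH = 49.1 / pi
pi = 3.14159...
DBH = 15.6 cm

15.6


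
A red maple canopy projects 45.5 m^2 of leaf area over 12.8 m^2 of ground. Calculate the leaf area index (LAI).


Formula: LAI = total leaf area / ground area  (dimensionless)
LAI = 45.5 m^2 / 12.8 m^2
LAI = 3.55

3.55


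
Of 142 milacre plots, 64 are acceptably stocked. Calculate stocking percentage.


Formula: Stocking % = stocked plots / total plots * 100
Stocking = 64 / 142 * 100
Stocking = 0.4507 * 100 = 45.1%

45.1


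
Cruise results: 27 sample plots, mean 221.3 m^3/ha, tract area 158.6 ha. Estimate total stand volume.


Formula: Total Volume = Mean Volume per ha * Total Area
Total Volume = 221.3 m^3/ha * 158.6 ha
Total Volume = 35098 m^3

35098


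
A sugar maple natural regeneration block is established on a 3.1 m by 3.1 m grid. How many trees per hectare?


Formula: TPH = 10000 m^2/ha / (spacing_x * spacing_y)
Area per tree = 3.1 m * 3.1 m = 9.61 m^2
TPH = 10000 / 9.61 = 1041 trees/ha

1041


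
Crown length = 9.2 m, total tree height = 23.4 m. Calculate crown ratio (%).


Formula: Crown Ratio = (Crown Length / Total Height) * 100
CR = (9.2 m / 23.4 m) * 100
CR = 0.3932 * 100 = 39.3%

39.3


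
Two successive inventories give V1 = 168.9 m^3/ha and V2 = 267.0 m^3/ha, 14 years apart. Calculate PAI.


Formula: PAI = (V_T2 - V_T1) / (T2 - T1)
Volume increment = 267.0 - 168.9 = 98.1 m^3/ha
PAI = 98.1 / 14 = 7.01 m^3/ha/year

7.01


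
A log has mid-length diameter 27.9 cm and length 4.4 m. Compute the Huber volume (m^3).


Huber: V = Am * L,  Am = pi*(Dm/200)^2
Am = pi*(27.9/200)^2 = 0.061136 m^2
V = 0.061136*4.4 = 0.269 m^3

0.269


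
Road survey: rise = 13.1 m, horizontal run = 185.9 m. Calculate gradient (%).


Formula: Gradient = rise / run * 100
Gradient = 13.1 / 185.9 * 100 = 7.0%

7.0


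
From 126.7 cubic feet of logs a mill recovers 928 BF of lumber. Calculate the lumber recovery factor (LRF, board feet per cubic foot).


Formula: LRF = Lumber Output (BF) / Log Input (ft^3)
LRF = 928 BF / 126.7 ft^3
LRF = 7.32 BF/ft^3

7.32


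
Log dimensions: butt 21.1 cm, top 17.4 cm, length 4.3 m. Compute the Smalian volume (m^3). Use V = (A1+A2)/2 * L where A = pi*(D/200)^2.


Smalian: V = (A1 + A2)/2 * L,  A = pi*(D/200)^2
A1 = pi*(21.1/200)^2 = 0.034967 m^2
A2 = pi*(17.4/200)^2 = 0.023779 m^2
V = (0.034967+0.023779)/2*4.3 = 0.1263 m^3

0.1263


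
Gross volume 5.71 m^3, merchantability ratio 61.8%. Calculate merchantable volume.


Formula: MV = V_total * (merchantable_pct / 100)
Merchantable fraction = 61.8% / 100 = 0.618
MV = 5.71 m^3 * 0.618 = 3.529 m^3

3.529


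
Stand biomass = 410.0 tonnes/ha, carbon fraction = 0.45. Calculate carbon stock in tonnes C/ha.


Formula: Carbon Stock = Biomass * Carbon Fraction
C = 410.0 t/ha * 0.45
C = 184.5 t C/ha

184.5


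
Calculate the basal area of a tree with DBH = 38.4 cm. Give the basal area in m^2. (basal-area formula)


Formula: BA = pi * (DBH/2)^2 / 10000  (cm^2 to m^2)
Radius = DBH/2 = 38.4/2 = 19.2 cm
BA = pi * 19.2^2 / 10000
   = 1158.1167 cm^2 / 10000
   = 0.1158 m^2

0.1158


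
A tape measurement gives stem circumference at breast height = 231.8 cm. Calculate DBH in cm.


Formula: DBH = C / pi
DBH = 231.8 / pi
pi = 3.14159...
DBH = 73.8 cm

73.8


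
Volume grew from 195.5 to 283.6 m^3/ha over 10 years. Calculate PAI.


Formula: PAI = (V_T2 - V_T1) / (T2 - T1)
Volume increment = 283.6 - 195.5 = 88.1 m^3/ha
PAI = 88.1 / 10 = 8.81 m^3/ha/year

8.81


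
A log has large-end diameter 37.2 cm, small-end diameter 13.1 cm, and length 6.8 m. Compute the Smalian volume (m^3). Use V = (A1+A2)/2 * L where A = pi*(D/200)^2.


Smalian: V = (A1 + A2)/2 * L,  A = pi*(D/200)^2
A1 = pi*(37.2/200)^2 = 0.108687 m^2
A2 = pi*(13.1/200)^2 = 0.013478 m^2
V = (0.108687+0.013478)/2*6.8 = 0.4154 m^3

0.4154


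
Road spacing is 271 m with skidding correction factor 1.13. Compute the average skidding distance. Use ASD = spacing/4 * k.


Formula: ASD = (spacing / 4) * correction
Uncorrected distance = spacing / 4 = 271 / 4 = 67.75 m
ASD = 67.75 * 1.13 = 77 m

77


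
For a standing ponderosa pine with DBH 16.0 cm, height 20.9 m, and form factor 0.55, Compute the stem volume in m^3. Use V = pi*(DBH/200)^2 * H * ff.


Formula: V = pi * (DBH/200)^2 * H * ff
Radius = DBH/200 = 16.0/200 = 0.08 m
Radius^2 = 0.08^2 = 0.0064 m^2
V = pi * 0.0064 * 20.9 * 0.55
V = 0.231 m^3

0.231


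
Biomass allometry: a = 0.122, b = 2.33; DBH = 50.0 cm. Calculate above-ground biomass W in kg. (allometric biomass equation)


Formula: W = a * DBH^b  (allometric power law)
DBH^b = 50.0^2.33 = 9090.7583
W = 0.122 * 9090.7583 = 1109.1 kg

1109.1


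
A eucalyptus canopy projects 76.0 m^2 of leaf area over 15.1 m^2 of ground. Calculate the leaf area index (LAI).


Formula: LAI = total leaf area / ground area  (dimensionless)
LAI = 76.0 m^2 / 15.1 m^2
LAI = 5.03

5.03


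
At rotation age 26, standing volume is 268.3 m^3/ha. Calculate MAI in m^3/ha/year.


Formula: MAI = Total Volume / Stand Age
MAI = 268.3 m^3/ha / 26 years
MAI = 10.32 m^3/ha/year

10.32


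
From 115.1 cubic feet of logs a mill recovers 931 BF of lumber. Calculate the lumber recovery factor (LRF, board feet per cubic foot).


Formula: LRF = Lumber Output (BF) / Log Input (ft^3)
LRF = 931 BF / 115.1 ft^3
LRF = 8.09 BF/ft^3

8.09


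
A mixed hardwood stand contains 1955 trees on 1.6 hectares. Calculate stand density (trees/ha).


Formula: Stand Density = N_trees / Area_ha
Density = 1955 trees / 1.6 ha
Density = 1222 trees/ha

1222


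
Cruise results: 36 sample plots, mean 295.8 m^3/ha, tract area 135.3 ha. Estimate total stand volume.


Formula: Total Volume = Mean Volume per ha * Total Area
Total Volume = 295.8 m^3/ha * 135.3 ha
Total Volume = 40022 m^3

40022


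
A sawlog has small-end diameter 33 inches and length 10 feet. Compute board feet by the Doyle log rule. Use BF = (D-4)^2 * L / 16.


Doyle: BF = (D - 4)^2 * L / 16
Adjusted diameter = 33 - 4 = 29 in
(D-4)^2 = 29^2 = 841
BF = 841 * 10 / 16 = 526 BF

526


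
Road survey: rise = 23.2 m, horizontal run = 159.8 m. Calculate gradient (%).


Formula: Gradient = rise / run * 100
Gradient = 23.2 / 159.8 * 100 = 14.5%

14.5


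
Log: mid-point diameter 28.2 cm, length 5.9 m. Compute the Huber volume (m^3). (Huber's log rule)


Huber: V = Am * L,  Am = pi*(Dm/200)^2
Am = pi*(28.2/200)^2 = 0.062458 m^2
V = 0.062458*5.9 = 0.3685 m^3

0.3685


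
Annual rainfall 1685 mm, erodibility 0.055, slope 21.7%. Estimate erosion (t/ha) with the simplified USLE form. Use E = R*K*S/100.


Formula: E = R * K * S / 100  (simplified USLE)
R * K = 1685 * 0.055 = 92.675
E = 92.675 * 21.7 / 100 = 20.11 t/ha

20.11


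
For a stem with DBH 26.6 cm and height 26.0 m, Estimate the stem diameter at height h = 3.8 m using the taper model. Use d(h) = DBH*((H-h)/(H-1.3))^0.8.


Taper: d(h) = DBH * ((H - h) / (H - 1.3))^0.8
Numerator = H - h = 26.0 - 3.8 = 22.2 m
Denominator = H - 1.3 = 26.0 - 1.3 = 24.7 m
Ratio = 22.2 / 24.7 = 0.89879
d = 26.6 * 0.89879^0.8 = 24.4 cm

24.4


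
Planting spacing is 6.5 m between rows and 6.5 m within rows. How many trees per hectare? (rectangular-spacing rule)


Formula: TPH = 10000 m^2/ha / (spacing_x * spacing_y)
Area per tree = 6.5 m * 6.5 m = 42.25 m^2
TPH = 10000 / 42.25 = 237 trees/ha

237


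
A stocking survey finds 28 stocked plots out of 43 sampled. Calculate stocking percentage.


Formula: Stocking % = stocked plots / total plots * 100
Stocking = 28 / 43 * 100
Stocking = 0.6512 * 100 = 65.1%

65.1


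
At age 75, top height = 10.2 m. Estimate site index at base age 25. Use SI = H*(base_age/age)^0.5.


Formula: SI = H_dom * (base_age / age)^0.5
Age ratio = 25 / 75 = 0.33333
sqrt(age_ratio) = 0.57735
SI = 10.2 * 0.57735 = 5.9 m

5.9


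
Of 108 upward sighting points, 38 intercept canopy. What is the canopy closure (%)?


Formula: Canopy closure = covered points / total points * 100
Closure = 38 / 108 * 100
Closure = 0.3519 * 100 = 35.2%

35.2


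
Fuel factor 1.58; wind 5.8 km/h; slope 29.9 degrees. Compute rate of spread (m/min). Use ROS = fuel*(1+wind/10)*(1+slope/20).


Formula: ROS = fuel * (1 + wind/10) * (1 + slope/20)
Wind factor = 1 + 5.8/10 = 1.58
Slope factor = 1 + 29.9/20 = 2.495
ROS = 1.58 * 1.58 * 2.495 = 6.23 m/min

6.23


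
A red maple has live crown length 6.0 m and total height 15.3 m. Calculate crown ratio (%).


Formula: Crown Ratio = (Crown Length / Total Height) * 100
CR = (6.0 m / 15.3 m) * 100
CR = 0.3922 * 100 = 39.2%

39.2


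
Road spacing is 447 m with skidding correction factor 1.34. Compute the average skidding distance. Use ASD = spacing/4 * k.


Formula: ASD = (spacing / 4) * correction
Uncorrected distance = spacing / 4 = 447 / 4 = 111.75 m
ASD = 111.75 * 1.34 = 150 m

150


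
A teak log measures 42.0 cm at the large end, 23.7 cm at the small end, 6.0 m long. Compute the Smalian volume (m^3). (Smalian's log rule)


Smalian: V = (A1 + A2)/2 * L,  A = pi*(D/200)^2
A1 = pi*(42.0/200)^2 = 0.138544 m^2
A2 = pi*(23.7/200)^2 = 0.044115 m^2
V = (0.138544+0.044115)/2*6.0 = 0.548 m^3

0.548


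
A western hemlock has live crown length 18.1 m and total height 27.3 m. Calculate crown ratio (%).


Formula: Crown Ratio = (Crown Length / Total Height) * 100
CR = (18.1 m / 27.3 m) * 100
CR = 0.663 * 100 = 66.3%

66.3


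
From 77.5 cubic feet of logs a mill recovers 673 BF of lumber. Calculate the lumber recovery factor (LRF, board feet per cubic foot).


Formula: LRF = Lumber Output (BF) / Log Input (ft^3)
LRF = 673 BF / 77.5 ft^3
LRF = 8.68 BF/ft^3

8.68


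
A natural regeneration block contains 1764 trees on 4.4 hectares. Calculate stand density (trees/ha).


Formula: Stand Density = N_trees / Area_ha
Density = 1764 trees / 4.4 ha
Density = 401 trees/ha

401


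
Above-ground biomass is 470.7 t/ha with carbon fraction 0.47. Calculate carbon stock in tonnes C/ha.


Formula: Carbon Stock = Biomass * Carbon Fraction
C = 470.7 t/ha * 0.47
C = 221.2 t C/ha

221.2


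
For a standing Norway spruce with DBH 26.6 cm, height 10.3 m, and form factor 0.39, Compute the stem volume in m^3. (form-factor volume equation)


Formula: V = pi * (DBH/200)^2 * H * ff
Radius = DBH/200 = 26.6/200 = 0.133 m
Radius^2 = 0.133^2 = 0.017689 m^2
V = pi * 0.017689 * 10.3 * 0.39
V = 0.223 m^3

0.223


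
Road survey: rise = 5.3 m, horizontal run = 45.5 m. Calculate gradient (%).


Formula: Gradient = rise / run * 100
Gradient = 5.3 / 45.5 * 100 = 11.6%

11.6


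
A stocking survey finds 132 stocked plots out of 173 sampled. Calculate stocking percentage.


Formula: Stocking % = stocked plots / total plots * 100
Stocking = 132 / 173 * 100
Stocking = 0.763 * 100 = 76.3%

76.3


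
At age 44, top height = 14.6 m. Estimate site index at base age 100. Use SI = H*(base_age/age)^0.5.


Formula: SI = H_dom * (base_age / age)^0.5
Age ratio = 100 / 44 = 2.27273
sqrt(age_ratio) = 1.50756
SI = 14.6 * 1.50756 = 22.0 m

22.0


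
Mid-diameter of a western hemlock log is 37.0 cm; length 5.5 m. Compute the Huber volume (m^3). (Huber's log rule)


Huber: V = Am * L,  Am = pi*(Dm/200)^2
Am = pi*(37.0/200)^2 = 0.107521 m^2
V = 0.107521*5.5 = 0.5914 m^3

0.5914


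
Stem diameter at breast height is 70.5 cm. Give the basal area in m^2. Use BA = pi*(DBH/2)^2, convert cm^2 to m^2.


Formula: BA = pi * (DBH/2)^2 / 10000  (cm^2 to m^2)
Radius = DBH/2 = 70.5/2 = 35.25 cm
BA = pi * 35.25^2 / 10000
   = 3903.6252 cm^2 / 10000
   = 0.3904 m^2

0.3904


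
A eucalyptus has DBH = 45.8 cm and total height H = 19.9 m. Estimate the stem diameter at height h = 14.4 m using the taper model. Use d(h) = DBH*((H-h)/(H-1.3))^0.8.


Taper: d(h) = DBH * ((H - h) / (H - 1.3))^0.8
Numerator = H - h = 19.9 - 14.4 = 5.5 m
Denominator = H - 1.3 = 19.9 - 1.3 = 18.6 m
Ratio = 5.5 / 18.6 = 0.2957
d = 45.8 * 0.2957^0.8 = 17.3 cm

17.3


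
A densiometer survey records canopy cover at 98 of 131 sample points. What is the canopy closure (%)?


Formula: Canopy closure = covered points / total points * 100
Closure = 98 / 131 * 100
Closure = 0.7481 * 100 = 74.8%

74.8


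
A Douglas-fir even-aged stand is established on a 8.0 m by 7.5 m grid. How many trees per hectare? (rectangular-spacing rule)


Formula: TPH = 10000 m^2/ha / (spacing_x * spacing_y)
Area per tree = 8.0 m * 7.5 m = 60.0 m^2
TPH = 10000 / 60.0 = 167 trees/ha

167


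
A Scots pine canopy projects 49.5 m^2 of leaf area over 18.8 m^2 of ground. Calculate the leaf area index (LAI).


Formula: LAI = total leaf area / ground area  (dimensionless)
LAI = 49.5 m^2 / 18.8 m^2
LAI = 2.63

2.63


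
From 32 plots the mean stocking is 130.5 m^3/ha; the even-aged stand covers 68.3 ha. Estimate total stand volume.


Formula: Total Volume = Mean Volume per ha * Total Area
Total Volume = 130.5 m^3/ha * 68.3 ha
Total Volume = 8913 m^3

8913


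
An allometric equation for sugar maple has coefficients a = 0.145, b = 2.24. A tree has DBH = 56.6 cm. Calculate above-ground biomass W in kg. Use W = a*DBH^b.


Formula: W = a * DBH^b  (allometric power law)
DBH^b = 56.6^2.24 = 8439.3463
W = 0.145 * 8439.3463 = 1223.7 kg

1223.7


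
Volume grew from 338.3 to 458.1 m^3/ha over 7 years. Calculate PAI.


Formula: PAI = (V_T2 - V_T1) / (T2 - T1)
Volume increment = 458.1 - 338.3 = 119.8 m^3/ha
PAI = 119.8 / 7 = 17.11 m^3/ha/year

17.11


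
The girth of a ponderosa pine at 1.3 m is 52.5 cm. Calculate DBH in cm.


Formula: DBH = C / pi
DBH = 52.5 / pi
pi = 3.14159...
DBH = 16.7 cm

16.7


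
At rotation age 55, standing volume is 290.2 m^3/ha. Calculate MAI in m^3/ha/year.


Formula: MAI = Total Volume / Stand Age
MAI = 290.2 m^3/ha / 55 years
MAI = 5.28 m^3/ha/year

5.28


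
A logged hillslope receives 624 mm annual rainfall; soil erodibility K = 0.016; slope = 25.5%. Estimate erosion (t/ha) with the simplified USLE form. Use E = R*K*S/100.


Formula: E = R * K * S / 100  (simplified USLE)
R * K = 624 * 0.016 = 9.984
E = 9.984 * 25.5 / 100 = 2.55 t/ha

2.55


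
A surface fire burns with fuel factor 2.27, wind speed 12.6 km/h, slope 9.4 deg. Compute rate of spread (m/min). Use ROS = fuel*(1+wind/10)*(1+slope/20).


Formula: ROS = fuel * (1 + wind/10) * (1 + slope/20)
Wind factor = 1 + 12.6/10 = 2.26
Slope factor = 1 + 9.4/20 = 1.47
ROS = 2.27 * 2.26 * 1.47 = 7.54 m/min

7.54


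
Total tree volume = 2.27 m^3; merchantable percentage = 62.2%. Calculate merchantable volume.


Formula: MV = V_total * (merchantable_pct / 100)
Merchantable fraction = 62.2% / 100 = 0.622
MV = 2.27 m^3 * 0.622 = 1.412 m^3

1.412


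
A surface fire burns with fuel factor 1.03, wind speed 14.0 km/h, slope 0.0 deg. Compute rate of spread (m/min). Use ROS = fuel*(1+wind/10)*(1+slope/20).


Formula: ROS = fuel * (1 + wind/10) * (1 + slope/20)
Wind factor = 1 + 14.0/10 = 2.4
Slope factor = 1 + 0.0/20 = 1.0
ROS = 1.03 * 2.4 * 1.0 = 2.47 m/min

2.47


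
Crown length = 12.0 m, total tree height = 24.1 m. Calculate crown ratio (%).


Formula: Crown Ratio = (Crown Length / Total Height) * 100
CR = (12.0 m / 24.1 m) * 100
CR = 0.4979 * 100 = 49.8%

49.8


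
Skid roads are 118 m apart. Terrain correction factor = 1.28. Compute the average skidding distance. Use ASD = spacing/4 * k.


Formula: ASD = (spacing / 4) * correction
Uncorrected distance = spacing / 4 = 118 / 4 = 29.5 m
ASD = 29.5 * 1.28 = 38 m

38


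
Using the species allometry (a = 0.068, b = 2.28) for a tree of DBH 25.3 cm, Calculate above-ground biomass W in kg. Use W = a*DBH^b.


Formula: W = a * DBH^b  (allometric power law)
DBH^b = 25.3^2.28 = 1581.666
W = 0.068 * 1581.666 = 107.6 kg

107.6


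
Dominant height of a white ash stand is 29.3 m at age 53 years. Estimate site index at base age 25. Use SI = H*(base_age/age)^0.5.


Formula: SI = H_dom * (base_age / age)^0.5
Age ratio = 25 / 53 = 0.4717
sqrt(age_ratio) = 0.6868
SI = 29.3 * 0.6868 = 20.1 m

20.1


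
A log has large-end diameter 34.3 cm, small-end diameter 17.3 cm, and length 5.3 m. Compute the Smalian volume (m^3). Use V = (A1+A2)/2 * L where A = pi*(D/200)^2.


Smalian: V = (A1 + A2)/2 * L,  A = pi*(D/200)^2
A1 = pi*(34.3/200)^2 = 0.092401 m^2
A2 = pi*(17.3/200)^2 = 0.023506 m^2
V = (0.092401+0.023506)/2*5.3 = 0.3072 m^3

0.3072


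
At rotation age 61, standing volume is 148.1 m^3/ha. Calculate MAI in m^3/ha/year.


Formula: MAI = Total Volume / Stand Age
MAI = 148.1 m^3/ha / 61 years
MAI = 2.43 m^3/ha/year

2.43


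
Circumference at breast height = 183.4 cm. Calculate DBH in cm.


Formula: DBH = C / pi
DBH = 183.4 / pi
pi = 3.14159...
DBH = 58.4 cm

58.4


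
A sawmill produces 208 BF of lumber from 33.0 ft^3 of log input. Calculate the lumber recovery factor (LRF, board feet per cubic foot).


Formula: LRF = Lumber Output (BF) / Log Input (ft^3)
LRF = 208 BF / 33.0 ft^3
LRF = 6.3 BF/ft^3

6.3


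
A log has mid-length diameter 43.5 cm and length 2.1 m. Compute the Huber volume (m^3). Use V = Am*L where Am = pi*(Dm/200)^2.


Huber: V = Am * L,  Am = pi*(Dm/200)^2
Am = pi*(43.5/200)^2 = 0.148617 m^2
V = 0.148617*2.1 = 0.3121 m^3

0.3121


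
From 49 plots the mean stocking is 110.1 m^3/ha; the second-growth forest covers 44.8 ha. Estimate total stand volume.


Formula: Total Volume = Mean Volume per ha * Total Area
Total Volume = 110.1 m^3/ha * 44.8 ha
Total Volume = 4932 m^3

4932


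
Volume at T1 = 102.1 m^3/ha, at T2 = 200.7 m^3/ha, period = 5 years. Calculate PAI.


Formula: PAI = (V_T2 - V_T1) / (T2 - T1)
Volume increment = 200.7 - 102.1 = 98.6 m^3/ha
PAI = 98.6 / 5 = 19.72 m^3/ha/year

19.72


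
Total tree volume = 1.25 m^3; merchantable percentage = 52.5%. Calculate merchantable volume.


Formula: MV = V_total * (merchantable_pct / 100)
Merchantable fraction = 52.5% / 100 = 0.525
MV = 1.25 m^3 * 0.525 = 0.656 m^3

0.656
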